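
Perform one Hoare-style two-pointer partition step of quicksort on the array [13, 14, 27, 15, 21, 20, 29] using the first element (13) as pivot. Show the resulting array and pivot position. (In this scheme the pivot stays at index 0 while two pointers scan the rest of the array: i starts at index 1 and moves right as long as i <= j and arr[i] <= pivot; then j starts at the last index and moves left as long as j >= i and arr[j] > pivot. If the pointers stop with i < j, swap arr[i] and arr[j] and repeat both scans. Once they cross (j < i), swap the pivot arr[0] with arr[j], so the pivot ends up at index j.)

Hoare-style two-pointer partition with pivot = 13:

Initial array: [13, 14, 27, 15, 21, 20, 29]

Pointers start at i = 1, j = 6.
i ends at 1, j ends at 0: the pointers have crossed (j < i), so scanning stops.

j = 0, so swapping arr[0] with arr[j] leaves the pivot at position 0: [13, 14, 27, 15, 21, 20, 29]
Pivot position: 0

After partitioning with pivot 13, the array becomes [13, 14, 27, 15, 21, 20, 29]. The pivot is placed at index 0. All elements to the left of the pivot are <= 13, and all elements to the right are > 13.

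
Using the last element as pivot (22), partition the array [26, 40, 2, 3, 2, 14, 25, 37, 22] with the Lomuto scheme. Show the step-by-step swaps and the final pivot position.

Lomuto partition with pivot = 22:

Initial array: [26, 40, 2, 3, 2, 14, 25, 37, 22]

arr[0]=26 > 22: no swap
arr[1]=40 > 22: no swap
arr[2]=2 <= 22: swap with position 0, array becomes [2, 40, 26, 3, 2, 14, 25, 37, 22]
arr[3]=3 <= 22: swap with position 1, array becomes [2, 3, 26, 40, 2, 14, 25, 37, 22]
arr[4]=2 <= 22: swap with position 2, array becomes [2, 3, 2, 40, 26, 14, 25, 37, 22]
arr[5]=14 <= 22: swap with position 3, array becomes [2, 3, 2, 14, 26, 40, 25, 37, 22]
arr[6]=25 > 22: no swap
arr[7]=37 > 22: no swap

Place pivot at position 4: [2, 3, 2, 14, 22, 40, 25, 37, 26]
Pivot position: 4

After partitioning with pivot 22, the array becomes [2, 3, 2, 14, 22, 40, 25, 37, 26]. The pivot is placed at index 4. All elements to the left of the pivot are <= 22, and all elements to the right are > 22.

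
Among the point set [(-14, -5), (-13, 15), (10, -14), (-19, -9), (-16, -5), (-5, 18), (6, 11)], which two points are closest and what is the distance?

Computing all pairwise distances among 7 points:

d((-14, -5), (-13, 15)) = 20.025
d((-14, -5), (10, -14)) = 25.632
d((-14, -5), (-19, -9)) = 6.4031
d((-14, -5), (-16, -5)) = 2.0 <-- minimum
d((-14, -5), (-5, 18)) = 24.6982
d((-14, -5), (6, 11)) = 25.6125
d((-13, 15), (10, -14)) = 37.0135
d((-13, 15), (-19, -9)) = 24.7386
d((-13, 15), (-16, -5)) = 20.2237
d((-13, 15), (-5, 18)) = 8.544
d((-13, 15), (6, 11)) = 19.4165
d((10, -14), (-19, -9)) = 29.4279
d((10, -14), (-16, -5)) = 27.5136
d((10, -14), (-5, 18)) = 35.3412
d((10, -14), (6, 11)) = 25.318
d((-19, -9), (-16, -5)) = 5.0
d((-19, -9), (-5, 18)) = 30.4138
d((-19, -9), (6, 11)) = 32.0156
d((-16, -5), (-5, 18)) = 25.4951
d((-16, -5), (6, 11)) = 27.2029
d((-5, 18), (6, 11)) = 13.0384

Closest pair: (-14, -5) and (-16, -5) with distance 2.0

The closest pair is (-14, -5) and (-16, -5) with Euclidean distance 2.0. For 7 points, brute-force pairwise comparison is shown above. For large n, the divide-and-conquer algorithm (sort by x, recurse on halves, check the dividing strip) achieves O(n log n).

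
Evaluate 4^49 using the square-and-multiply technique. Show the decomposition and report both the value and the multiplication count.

Computing 4^49 by squaring (build up from 4^1; each line after the first costs one multiplication):

4^1 = 4
4^2 = (4^1)^2 = 4^2 = 16
4^3 = 4 * 4^2 = 4 * 16 = 64
4^6 = (4^3)^2 = 64^2 = 4096
4^12 = (4^6)^2 = 4096^2 = 16777216
4^24 = (4^12)^2 = 16777216^2 = 281474976710656
4^48 = (4^24)^2 = 281474976710656^2 = 79228162514264337593543950336
4^49 = 4 * 4^48 = 4 * 79228162514264337593543950336 = 316912650057057350374175801344

Result: 316912650057057350374175801344
Multiplications needed: 7 (7 lines after 4^1)

4^49 = 316912650057057350374175801344. Using exponentiation by squaring, this requires 7 multiplications. The key idea: if the exponent is even, square the half-power; if odd, multiply by the base once.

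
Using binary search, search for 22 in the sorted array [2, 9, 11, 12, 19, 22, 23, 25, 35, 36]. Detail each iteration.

Binary search for 22 in [2, 9, 11, 12, 19, 22, 23, 25, 35, 36]:

lo=0, hi=9, mid=4, arr[mid]=19 -> 19 < 22, search right half
lo=5, hi=9, mid=7, arr[mid]=25 -> 25 > 22, search left half
lo=5, hi=6, mid=5, arr[mid]=22 -> Found target at index 5!

Binary search finds 22 at index 5 after 3 comparisons. The search repeatedly halves the search space by comparing with the middle element.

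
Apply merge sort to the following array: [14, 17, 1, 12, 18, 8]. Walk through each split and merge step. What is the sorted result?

Merge sort trace:

Split: [14, 17, 1, 12, 18, 8] -> [14, 17, 1] and [12, 18, 8]
  Split: [14, 17, 1] -> [14] and [17, 1]
    Split: [17, 1] -> [17] and [1]
    Merge: [17] + [1] -> [1, 17]
  Merge: [14] + [1, 17] -> [1, 14, 17]
  Split: [12, 18, 8] -> [12] and [18, 8]
    Split: [18, 8] -> [18] and [8]
    Merge: [18] + [8] -> [8, 18]
  Merge: [12] + [8, 18] -> [8, 12, 18]
Merge: [1, 14, 17] + [8, 12, 18] -> [1, 8, 12, 14, 17, 18]

Final sorted array: [1, 8, 12, 14, 17, 18]

The merge sort proceeds by recursively splitting the array and merging sorted halves.
After all merges, the sorted array is [1, 8, 12, 14, 17, 18].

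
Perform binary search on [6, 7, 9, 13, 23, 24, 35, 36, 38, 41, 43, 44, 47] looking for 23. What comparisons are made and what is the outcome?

Binary search for 23 in [6, 7, 9, 13, 23, 24, 35, 36, 38, 41, 43, 44, 47]:

lo=0, hi=12, mid=6, arr[mid]=35 -> 35 > 23, search left half
lo=0, hi=5, mid=2, arr[mid]=9 -> 9 < 23, search right half
lo=3, hi=5, mid=4, arr[mid]=23 -> Found target at index 4!

Binary search finds 23 at index 4 after 3 comparisons. The search repeatedly halves the search space by comparing with the middle element.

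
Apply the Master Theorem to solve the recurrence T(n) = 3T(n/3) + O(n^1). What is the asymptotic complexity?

Master Theorem for T(n) = 3T(n/3) + O(n^1):

a = 3, b = 3, c = 1
log_b(a) = log_3(3) = 1.0000

Case 2: c = 1 = log_3(3) = 1.0000
T(n) = O(n^1 log n) = O(n log n)

For T(n) = 3T(n/3) + O(n^1): log_3(3) = 1.0000. This is Case 2 of the Master Theorem (c = log_b(a), equal work at all levels), giving O(n log n).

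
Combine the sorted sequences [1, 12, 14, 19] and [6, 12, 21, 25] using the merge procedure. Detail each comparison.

Merging process:

Compare 1 vs 6: take 1 from left. Merged: [1]
Compare 12 vs 6: take 6 from right. Merged: [1, 6]
Compare 12 vs 12: take 12 from left. Merged: [1, 6, 12]
Compare 14 vs 12: take 12 from right. Merged: [1, 6, 12, 12]
Compare 14 vs 21: take 14 from left. Merged: [1, 6, 12, 12, 14]
Compare 19 vs 21: take 19 from left. Merged: [1, 6, 12, 12, 14, 19]
Append remaining from right: [21, 25]. Merged: [1, 6, 12, 12, 14, 19, 21, 25]

Final merged array: [1, 6, 12, 12, 14, 19, 21, 25]
Total comparisons: 6

The merged array is [1, 6, 12, 12, 14, 19, 21, 25], requiring 6 comparisons. The merge step runs in O(n) time where n is the total number of elements.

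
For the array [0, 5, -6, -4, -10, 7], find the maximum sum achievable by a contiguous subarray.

Using Kadane's algorithm on [0, 5, -6, -4, -10, 7]:

Scanning through the array:
Position 1 (value 5): max_ending_here = 5, max_so_far = 5
Position 2 (value -6): max_ending_here = -1, max_so_far = 5
Position 3 (value -4): max_ending_here = -4, max_so_far = 5
Position 4 (value -10): max_ending_here = -10, max_so_far = 5
Position 5 (value 7): max_ending_here = 7, max_so_far = 7

Maximum subarray: [7]
Maximum sum: 7

The maximum subarray is [7] with sum 7. This subarray runs from index 5 to index 5.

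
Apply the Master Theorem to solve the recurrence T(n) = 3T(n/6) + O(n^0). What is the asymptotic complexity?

Master Theorem for T(n) = 3T(n/6) + O(n^0):

a = 3, b = 6, c = 0
log_b(a) = log_6(3) = 0.6131

Case 1: c = 0 < log_6(3) = 0.6131
T(n) = O(n^(log_6 3))

For T(n) = 3T(n/6) + O(n^0): log_6(3) = 0.6131. This is Case 1 of the Master Theorem (c < log_b(a), work dominated by leaves), giving O(n^(log_6 3)).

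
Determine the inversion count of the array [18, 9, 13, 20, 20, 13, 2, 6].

Finding inversions in [18, 9, 13, 20, 20, 13, 2, 6]:

(0, 1): arr[0]=18 > arr[1]=9
(0, 2): arr[0]=18 > arr[2]=13
(0, 5): arr[0]=18 > arr[5]=13
(0, 6): arr[0]=18 > arr[6]=2
(0, 7): arr[0]=18 > arr[7]=6
(1, 6): arr[1]=9 > arr[6]=2
(1, 7): arr[1]=9 > arr[7]=6
(2, 6): arr[2]=13 > arr[6]=2
(2, 7): arr[2]=13 > arr[7]=6
(3, 5): arr[3]=20 > arr[5]=13
(3, 6): arr[3]=20 > arr[6]=2
(3, 7): arr[3]=20 > arr[7]=6
(4, 5): arr[4]=20 > arr[5]=13
(4, 6): arr[4]=20 > arr[6]=2
(4, 7): arr[4]=20 > arr[7]=6
(5, 6): arr[5]=13 > arr[6]=2
(5, 7): arr[5]=13 > arr[7]=6

Total inversions: 17

The array has 17 inversion(s): (0,1), (0,2), (0,5), (0,6), (0,7), (1,6), (1,7), (2,6), (2,7), (3,5), (3,6), (3,7), (4,5), (4,6), (4,7), (5,6), (5,7). Each pair (i,j) satisfies i < j and arr[i] > arr[j].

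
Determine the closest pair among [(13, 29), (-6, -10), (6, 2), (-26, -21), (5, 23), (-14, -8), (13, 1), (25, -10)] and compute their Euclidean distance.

Computing all pairwise distances among 8 points:

d((13, 29), (-6, -10)) = 43.382
d((13, 29), (6, 2)) = 27.8927
d((13, 29), (-26, -21)) = 63.4114
d((13, 29), (5, 23)) = 10.0
d((13, 29), (-14, -8)) = 45.8039
d((13, 29), (13, 1)) = 28.0
d((13, 29), (25, -10)) = 40.8044
d((-6, -10), (6, 2)) = 16.9706
d((-6, -10), (-26, -21)) = 22.8254
d((-6, -10), (5, 23)) = 34.7851
d((-6, -10), (-14, -8)) = 8.2462
d((-6, -10), (13, 1)) = 21.9545
d((-6, -10), (25, -10)) = 31.0
d((6, 2), (-26, -21)) = 39.4081
d((6, 2), (5, 23)) = 21.0238
d((6, 2), (-14, -8)) = 22.3607
d((6, 2), (13, 1)) = 7.0711 <-- minimum
d((6, 2), (25, -10)) = 22.4722
d((-26, -21), (5, 23)) = 53.8238
d((-26, -21), (-14, -8)) = 17.6918
d((-26, -21), (13, 1)) = 44.7772
d((-26, -21), (25, -10)) = 52.1728
d((5, 23), (-14, -8)) = 36.3593
d((5, 23), (13, 1)) = 23.4094
d((5, 23), (25, -10)) = 38.5876
d((-14, -8), (13, 1)) = 28.4605
d((-14, -8), (25, -10)) = 39.0512
d((13, 1), (25, -10)) = 16.2788

Closest pair: (6, 2) and (13, 1) with distance 7.0711

The closest pair is (6, 2) and (13, 1) with Euclidean distance 7.0711. For 8 points, brute-force pairwise comparison is shown above. For large n, the divide-and-conquer algorithm (sort by x, recurse on halves, check the dividing strip) achieves O(n log n).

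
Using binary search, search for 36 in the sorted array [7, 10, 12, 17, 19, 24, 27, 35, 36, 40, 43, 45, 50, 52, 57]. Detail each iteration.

Binary search for 36 in [7, 10, 12, 17, 19, 24, 27, 35, 36, 40, 43, 45, 50, 52, 57]:

lo=0, hi=14, mid=7, arr[mid]=35 -> 35 < 36, search right half
lo=8, hi=14, mid=11, arr[mid]=45 -> 45 > 36, search left half
lo=8, hi=10, mid=9, arr[mid]=40 -> 40 > 36, search left half
lo=8, hi=8, mid=8, arr[mid]=36 -> Found target at index 8!

Binary search finds 36 at index 8 after 4 comparisons. The search repeatedly halves the search space by comparing with the middle element.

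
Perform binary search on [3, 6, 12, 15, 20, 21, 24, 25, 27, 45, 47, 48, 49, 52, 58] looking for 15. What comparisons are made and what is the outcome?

Binary search for 15 in [3, 6, 12, 15, 20, 21, 24, 25, 27, 45, 47, 48, 49, 52, 58]:

lo=0, hi=14, mid=7, arr[mid]=25 -> 25 > 15, search left half
lo=0, hi=6, mid=3, arr[mid]=15 -> Found target at index 3!

Binary search finds 15 at index 3 after 2 comparisons. The search repeatedly halves the search space by comparing with the middle element.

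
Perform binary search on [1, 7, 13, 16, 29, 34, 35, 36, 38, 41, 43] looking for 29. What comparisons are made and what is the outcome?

Binary search for 29 in [1, 7, 13, 16, 29, 34, 35, 36, 38, 41, 43]:

lo=0, hi=10, mid=5, arr[mid]=34 -> 34 > 29, search left half
lo=0, hi=4, mid=2, arr[mid]=13 -> 13 < 29, search right half
lo=3, hi=4, mid=3, arr[mid]=16 -> 16 < 29, search right half
lo=4, hi=4, mid=4, arr[mid]=29 -> Found target at index 4!

Binary search finds 29 at index 4 after 4 comparisons. The search repeatedly halves the search space by comparing with the middle element.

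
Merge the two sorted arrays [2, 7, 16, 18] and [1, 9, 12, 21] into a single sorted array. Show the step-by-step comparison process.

Merging process:

Compare 2 vs 1: take 1 from right. Merged: [1]
Compare 2 vs 9: take 2 from left. Merged: [1, 2]
Compare 7 vs 9: take 7 from left. Merged: [1, 2, 7]
Compare 16 vs 9: take 9 from right. Merged: [1, 2, 7, 9]
Compare 16 vs 12: take 12 from right. Merged: [1, 2, 7, 9, 12]
Compare 16 vs 21: take 16 from left. Merged: [1, 2, 7, 9, 12, 16]
Compare 18 vs 21: take 18 from left. Merged: [1, 2, 7, 9, 12, 16, 18]
Append remaining from right: [21]. Merged: [1, 2, 7, 9, 12, 16, 18, 21]

Final merged array: [1, 2, 7, 9, 12, 16, 18, 21]
Total comparisons: 7

The merged array is [1, 2, 7, 9, 12, 16, 18, 21], requiring 7 comparisons. The merge step runs in O(n) time where n is the total number of elements.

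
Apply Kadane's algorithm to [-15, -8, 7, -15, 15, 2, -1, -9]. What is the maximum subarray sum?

Using Kadane's algorithm on [-15, -8, 7, -15, 15, 2, -1, -9]:

Scanning through the array:
Position 1 (value -8): max_ending_here = -8, max_so_far = -8
Position 2 (value 7): max_ending_here = 7, max_so_far = 7
Position 3 (value -15): max_ending_here = -8, max_so_far = 7
Position 4 (value 15): max_ending_here = 15, max_so_far = 15
Position 5 (value 2): max_ending_here = 17, max_so_far = 17
Position 6 (value -1): max_ending_here = 16, max_so_far = 17
Position 7 (value -9): max_ending_here = 7, max_so_far = 17

Maximum subarray: [15, 2]
Maximum sum: 17

The maximum subarray is [15, 2] with sum 17. This subarray runs from index 4 to index 5.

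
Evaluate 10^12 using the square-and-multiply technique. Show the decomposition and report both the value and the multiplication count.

Computing 10^12 by squaring (build up from 10^1; each line after the first costs one multiplication):

10^1 = 10
10^2 = (10^1)^2 = 10^2 = 100
10^3 = 10 * 10^2 = 10 * 100 = 1000
10^6 = (10^3)^2 = 1000^2 = 1000000
10^12 = (10^6)^2 = 1000000^2 = 1000000000000

Result: 1000000000000
Multiplications needed: 4 (4 lines after 10^1)

10^12 = 1000000000000. Using exponentiation by squaring, this requires 4 multiplications. The key idea: if the exponent is even, square the half-power; if odd, multiply by the base once.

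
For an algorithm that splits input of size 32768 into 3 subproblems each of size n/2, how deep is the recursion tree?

For divide and conquer with division factor 2:

Problem sizes at each level:
Level 0: 32768
Level 1: 16384
Level 2: 8192
Level 3: 4096
Level 4: 2048
Level 5: 1024
Level 6: 512
Level 7: 256
Level 8: 128
Level 9: 64
Level 10: 32
Level 11: 16
Level 12: 8
Level 13: 4
Level 14: 2
Level 15: 1

The root is level 0 and the size-1 base case is level 15 (the tree spans levels 0 through 15, i.e. 16 levels counting the root), so the depth is the number of divisions: log_2(32768) = 15

The recursion tree depth is log_2(32768) = 15. At each level, the problem size is divided by 2, so it takes 15 divisions to reduce to a base case of size 1. The algorithm makes 3 recursive calls at each level.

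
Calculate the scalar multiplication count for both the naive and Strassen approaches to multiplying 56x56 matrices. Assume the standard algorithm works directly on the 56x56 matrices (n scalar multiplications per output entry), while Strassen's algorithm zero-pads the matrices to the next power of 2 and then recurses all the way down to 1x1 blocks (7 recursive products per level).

Matrix multiplication for 56x56 matrices:

Strassen's algorithm requires power-of-2 dimensions. Pad 56x56 to 64x64 (next power of 2).

Standard algorithm: 56^3 = 175616 multiplications
Strassen's algorithm: 7^(log2(64)) = 7^6 = 117649 multiplications
Savings: 175616 - 117649 = 57967 multiplications

Standard: 175616 multiplications (56^3). Strassen: 117649 multiplications (7^6, after padding to 64x64). Strassen reduces 8 recursive multiplications to 7 at each level.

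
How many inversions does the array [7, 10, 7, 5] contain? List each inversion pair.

Finding inversions in [7, 10, 7, 5]:

(0, 3): arr[0]=7 > arr[3]=5
(1, 2): arr[1]=10 > arr[2]=7
(1, 3): arr[1]=10 > arr[3]=5
(2, 3): arr[2]=7 > arr[3]=5

Total inversions: 4

The array has 4 inversion(s): (0,3), (1,2), (1,3), (2,3). Each pair (i,j) satisfies i < j and arr[i] > arr[j].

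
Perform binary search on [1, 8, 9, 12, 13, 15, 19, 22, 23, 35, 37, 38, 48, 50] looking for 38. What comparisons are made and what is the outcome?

Binary search for 38 in [1, 8, 9, 12, 13, 15, 19, 22, 23, 35, 37, 38, 48, 50]:

lo=0, hi=13, mid=6, arr[mid]=19 -> 19 < 38, search right half
lo=7, hi=13, mid=10, arr[mid]=37 -> 37 < 38, search right half
lo=11, hi=13, mid=12, arr[mid]=48 -> 48 > 38, search left half
lo=11, hi=11, mid=11, arr[mid]=38 -> Found target at index 11!

Binary search finds 38 at index 11 after 4 comparisons. The search repeatedly halves the search space by comparing with the middle element.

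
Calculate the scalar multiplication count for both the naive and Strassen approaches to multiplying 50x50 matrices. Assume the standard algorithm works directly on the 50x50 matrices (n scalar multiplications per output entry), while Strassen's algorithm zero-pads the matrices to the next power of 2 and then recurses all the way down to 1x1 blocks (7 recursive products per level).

Matrix multiplication for 50x50 matrices:

Strassen's algorithm requires power-of-2 dimensions. Pad 50x50 to 64x64 (next power of 2).

Standard algorithm: 50^3 = 125000 multiplications
Strassen's algorithm: 7^(log2(64)) = 7^6 = 117649 multiplications
Savings: 125000 - 117649 = 7351 multiplications

Standard: 125000 multiplications (50^3). Strassen: 117649 multiplications (7^6, after padding to 64x64). Strassen reduces 8 recursive multiplications to 7 at each level.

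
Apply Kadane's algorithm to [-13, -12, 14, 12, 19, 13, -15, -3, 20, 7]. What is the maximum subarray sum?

Using Kadane's algorithm on [-13, -12, 14, 12, 19, 13, -15, -3, 20, 7]:

Scanning through the array:
Position 1 (value -12): max_ending_here = -12, max_so_far = -12
Position 2 (value 14): max_ending_here = 14, max_so_far = 14
Position 3 (value 12): max_ending_here = 26, max_so_far = 26
Position 4 (value 19): max_ending_here = 45, max_so_far = 45
Position 5 (value 13): max_ending_here = 58, max_so_far = 58
Position 6 (value -15): max_ending_here = 43, max_so_far = 58
Position 7 (value -3): max_ending_here = 40, max_so_far = 58
Position 8 (value 20): max_ending_here = 60, max_so_far = 60
Position 9 (value 7): max_ending_here = 67, max_so_far = 67

Maximum subarray: [14, 12, 19, 13, -15, -3, 20, 7]
Maximum sum: 67

The maximum subarray is [14, 12, 19, 13, -15, -3, 20, 7] with sum 67. This subarray runs from index 2 to index 9.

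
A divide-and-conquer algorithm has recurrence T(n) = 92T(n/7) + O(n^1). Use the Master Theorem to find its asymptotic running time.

Master Theorem for T(n) = 92T(n/7) + O(n^1):

a = 92, b = 7, c = 1
log_b(a) = log_7(92) = 2.3237

Case 1: c = 1 < log_7(92) = 2.3237
T(n) = O(n^(log_7 92))

For T(n) = 92T(n/7) + O(n^1): log_7(92) = 2.3237. This is Case 1 of the Master Theorem (c < log_b(a), work dominated by leaves), giving O(n^(log_7 92)).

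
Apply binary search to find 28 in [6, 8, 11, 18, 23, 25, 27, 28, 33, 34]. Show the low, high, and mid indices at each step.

Binary search for 28 in [6, 8, 11, 18, 23, 25, 27, 28, 33, 34]:

lo=0, hi=9, mid=4, arr[mid]=23 -> 23 < 28, search right half
lo=5, hi=9, mid=7, arr[mid]=28 -> Found target at index 7!

Binary search finds 28 at index 7 after 2 comparisons. The search repeatedly halves the search space by comparing with the middle element.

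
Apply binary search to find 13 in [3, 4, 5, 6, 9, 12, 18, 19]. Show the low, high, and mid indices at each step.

Binary search for 13 in [3, 4, 5, 6, 9, 12, 18, 19]:

lo=0, hi=7, mid=3, arr[mid]=6 -> 6 < 13, search right half
lo=4, hi=7, mid=5, arr[mid]=12 -> 12 < 13, search right half
lo=6, hi=7, mid=6, arr[mid]=18 -> 18 > 13, search left half
lo=6 > hi=5, target 13 not found

Binary search determines that 13 is not in the array after 3 comparisons. The search space was exhausted without finding the target.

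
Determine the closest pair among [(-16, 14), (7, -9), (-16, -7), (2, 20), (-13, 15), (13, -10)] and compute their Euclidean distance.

Computing all pairwise distances among 6 points:

d((-16, 14), (7, -9)) = 32.5269
d((-16, 14), (-16, -7)) = 21.0
d((-16, 14), (2, 20)) = 18.9737
d((-16, 14), (-13, 15)) = 3.1623 <-- minimum
d((-16, 14), (13, -10)) = 37.6431
d((7, -9), (-16, -7)) = 23.0868
d((7, -9), (2, 20)) = 29.4279
d((7, -9), (-13, 15)) = 31.241
d((7, -9), (13, -10)) = 6.0828
d((-16, -7), (2, 20)) = 32.45
d((-16, -7), (-13, 15)) = 22.2036
d((-16, -7), (13, -10)) = 29.1548
d((2, 20), (-13, 15)) = 15.8114
d((2, 20), (13, -10)) = 31.9531
d((-13, 15), (13, -10)) = 36.0694

Closest pair: (-16, 14) and (-13, 15) with distance 3.1623

The closest pair is (-16, 14) and (-13, 15) with Euclidean distance 3.1623. For 6 points, brute-force pairwise comparison is shown above. For large n, the divide-and-conquer algorithm (sort by x, recurse on halves, check the dividing strip) achieves O(n log n).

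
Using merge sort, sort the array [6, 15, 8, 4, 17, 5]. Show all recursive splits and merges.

Merge sort trace:

Split: [6, 15, 8, 4, 17, 5] -> [6, 15, 8] and [4, 17, 5]
  Split: [6, 15, 8] -> [6] and [15, 8]
    Split: [15, 8] -> [15] and [8]
    Merge: [15] + [8] -> [8, 15]
  Merge: [6] + [8, 15] -> [6, 8, 15]
  Split: [4, 17, 5] -> [4] and [17, 5]
    Split: [17, 5] -> [17] and [5]
    Merge: [17] + [5] -> [5, 17]
  Merge: [4] + [5, 17] -> [4, 5, 17]
Merge: [6, 8, 15] + [4, 5, 17] -> [4, 5, 6, 8, 15, 17]

Final sorted array: [4, 5, 6, 8, 15, 17]

The merge sort proceeds by recursively splitting the array and merging sorted halves.
After all merges, the sorted array is [4, 5, 6, 8, 15, 17].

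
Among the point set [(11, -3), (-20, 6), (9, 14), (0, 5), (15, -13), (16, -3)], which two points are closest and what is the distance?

Computing all pairwise distances among 6 points:

d((11, -3), (-20, 6)) = 32.28
d((11, -3), (9, 14)) = 17.1172
d((11, -3), (0, 5)) = 13.6015
d((11, -3), (15, -13)) = 10.7703
d((11, -3), (16, -3)) = 5.0 <-- minimum
d((-20, 6), (9, 14)) = 30.0832
d((-20, 6), (0, 5)) = 20.025
d((-20, 6), (15, -13)) = 39.8246
d((-20, 6), (16, -3)) = 37.108
d((9, 14), (0, 5)) = 12.7279
d((9, 14), (15, -13)) = 27.6586
d((9, 14), (16, -3)) = 18.3848
d((0, 5), (15, -13)) = 23.4307
d((0, 5), (16, -3)) = 17.8885
d((15, -13), (16, -3)) = 10.0499

Closest pair: (11, -3) and (16, -3) with distance 5.0

The closest pair is (11, -3) and (16, -3) with Euclidean distance 5.0. For 6 points, brute-force pairwise comparison is shown above. For large n, the divide-and-conquer algorithm (sort by x, recurse on halves, check the dividing strip) achieves O(n log n).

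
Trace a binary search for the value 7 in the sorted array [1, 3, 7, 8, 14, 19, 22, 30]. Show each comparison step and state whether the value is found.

Binary search for 7 in [1, 3, 7, 8, 14, 19, 22, 30]:

lo=0, hi=7, mid=3, arr[mid]=8 -> 8 > 7, search left half
lo=0, hi=2, mid=1, arr[mid]=3 -> 3 < 7, search right half
lo=2, hi=2, mid=2, arr[mid]=7 -> Found target at index 2!

Binary search finds 7 at index 2 after 3 comparisons. The search repeatedly halves the search space by comparing with the middle element.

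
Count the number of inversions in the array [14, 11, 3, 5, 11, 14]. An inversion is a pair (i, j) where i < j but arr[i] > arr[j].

Finding inversions in [14, 11, 3, 5, 11, 14]:

(0, 1): arr[0]=14 > arr[1]=11
(0, 2): arr[0]=14 > arr[2]=3
(0, 3): arr[0]=14 > arr[3]=5
(0, 4): arr[0]=14 > arr[4]=11
(1, 2): arr[1]=11 > arr[2]=3
(1, 3): arr[1]=11 > arr[3]=5

Total inversions: 6

The array has 6 inversion(s): (0,1), (0,2), (0,3), (0,4), (1,2), (1,3). Each pair (i,j) satisfies i < j and arr[i] > arr[j].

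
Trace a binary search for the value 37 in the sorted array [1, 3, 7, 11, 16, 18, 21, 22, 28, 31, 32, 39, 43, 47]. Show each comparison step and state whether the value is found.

Binary search for 37 in [1, 3, 7, 11, 16, 18, 21, 22, 28, 31, 32, 39, 43, 47]:

lo=0, hi=13, mid=6, arr[mid]=21 -> 21 < 37, search right half
lo=7, hi=13, mid=10, arr[mid]=32 -> 32 < 37, search right half
lo=11, hi=13, mid=12, arr[mid]=43 -> 43 > 37, search left half
lo=11, hi=11, mid=11, arr[mid]=39 -> 39 > 37, search left half
lo=11 > hi=10, target 37 not found

Binary search determines that 37 is not in the array after 4 comparisons. The search space was exhausted without finding the target.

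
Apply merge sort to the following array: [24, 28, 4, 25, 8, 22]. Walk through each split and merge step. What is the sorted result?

Merge sort trace:

Split: [24, 28, 4, 25, 8, 22] -> [24, 28, 4] and [25, 8, 22]
  Split: [24, 28, 4] -> [24] and [28, 4]
    Split: [28, 4] -> [28] and [4]
    Merge: [28] + [4] -> [4, 28]
  Merge: [24] + [4, 28] -> [4, 24, 28]
  Split: [25, 8, 22] -> [25] and [8, 22]
    Split: [8, 22] -> [8] and [22]
    Merge: [8] + [22] -> [8, 22]
  Merge: [25] + [8, 22] -> [8, 22, 25]
Merge: [4, 24, 28] + [8, 22, 25] -> [4, 8, 22, 24, 25, 28]

Final sorted array: [4, 8, 22, 24, 25, 28]

The merge sort proceeds by recursively splitting the array and merging sorted halves.
After all merges, the sorted array is [4, 8, 22, 24, 25, 28].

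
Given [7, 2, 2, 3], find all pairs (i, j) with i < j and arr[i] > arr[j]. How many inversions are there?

Finding inversions in [7, 2, 2, 3]:

(0, 1): arr[0]=7 > arr[1]=2
(0, 2): arr[0]=7 > arr[2]=2
(0, 3): arr[0]=7 > arr[3]=3

Total inversions: 3

The array has 3 inversion(s): (0,1), (0,2), (0,3). Each pair (i,j) satisfies i < j and arr[i] > arr[j].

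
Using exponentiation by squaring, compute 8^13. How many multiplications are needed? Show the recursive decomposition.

Computing 8^13 by squaring (build up from 8^1; each line after the first costs one multiplication):

8^1 = 8
8^2 = (8^1)^2 = 8^2 = 64
8^3 = 8 * 8^2 = 8 * 64 = 512
8^6 = (8^3)^2 = 512^2 = 262144
8^12 = (8^6)^2 = 262144^2 = 68719476736
8^13 = 8 * 8^12 = 8 * 68719476736 = 549755813888

Result: 549755813888
Multiplications needed: 5 (5 lines after 8^1)

8^13 = 549755813888. Using exponentiation by squaring, this requires 5 multiplications. The key idea: if the exponent is even, square the half-power; if odd, multiply by the base once.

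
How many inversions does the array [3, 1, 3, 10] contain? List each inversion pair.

Finding inversions in [3, 1, 3, 10]:

(0, 1): arr[0]=3 > arr[1]=1

Total inversions: 1

The array has 1 inversion(s): (0,1). Each pair (i,j) satisfies i < j and arr[i] > arr[j].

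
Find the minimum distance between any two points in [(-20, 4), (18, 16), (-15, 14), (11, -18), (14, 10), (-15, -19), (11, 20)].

Computing all pairwise distances among 7 points:

d((-20, 4), (18, 16)) = 39.8497
d((-20, 4), (-15, 14)) = 11.1803
d((-20, 4), (11, -18)) = 38.0132
d((-20, 4), (14, 10)) = 34.5254
d((-20, 4), (-15, -19)) = 23.5372
d((-20, 4), (11, 20)) = 34.8855
d((18, 16), (-15, 14)) = 33.0606
d((18, 16), (11, -18)) = 34.7131
d((18, 16), (14, 10)) = 7.2111 <-- minimum
d((18, 16), (-15, -19)) = 48.1041
d((18, 16), (11, 20)) = 8.0623
d((-15, 14), (11, -18)) = 41.2311
d((-15, 14), (14, 10)) = 29.2746
d((-15, 14), (-15, -19)) = 33.0
d((-15, 14), (11, 20)) = 26.6833
d((11, -18), (14, 10)) = 28.1603
d((11, -18), (-15, -19)) = 26.0192
d((11, -18), (11, 20)) = 38.0
d((14, 10), (-15, -19)) = 41.0122
d((14, 10), (11, 20)) = 10.4403
d((-15, -19), (11, 20)) = 46.8722

Closest pair: (18, 16) and (14, 10) with distance 7.2111

The closest pair is (18, 16) and (14, 10) with Euclidean distance 7.2111. For 7 points, brute-force pairwise comparison is shown above. For large n, the divide-and-conquer algorithm (sort by x, recurse on halves, check the dividing strip) achieves O(n log n).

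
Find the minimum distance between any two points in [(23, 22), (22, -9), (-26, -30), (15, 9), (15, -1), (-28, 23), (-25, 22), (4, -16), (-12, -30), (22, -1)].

Computing all pairwise distances among 10 points:

d((23, 22), (22, -9)) = 31.0161
d((23, 22), (-26, -30)) = 71.4493
d((23, 22), (15, 9)) = 15.2643
d((23, 22), (15, -1)) = 24.3516
d((23, 22), (-28, 23)) = 51.0098
d((23, 22), (-25, 22)) = 48.0
d((23, 22), (4, -16)) = 42.4853
d((23, 22), (-12, -30)) = 62.6817
d((23, 22), (22, -1)) = 23.0217
d((22, -9), (-26, -30)) = 52.3927
d((22, -9), (15, 9)) = 19.3132
d((22, -9), (15, -1)) = 10.6301
d((22, -9), (-28, 23)) = 59.3633
d((22, -9), (-25, 22)) = 56.3028
d((22, -9), (4, -16)) = 19.3132
d((22, -9), (-12, -30)) = 39.9625
d((22, -9), (22, -1)) = 8.0
d((-26, -30), (15, 9)) = 56.5862
d((-26, -30), (15, -1)) = 50.2195
d((-26, -30), (-28, 23)) = 53.0377
d((-26, -30), (-25, 22)) = 52.0096
d((-26, -30), (4, -16)) = 33.1059
d((-26, -30), (-12, -30)) = 14.0
d((-26, -30), (22, -1)) = 56.0803
d((15, 9), (15, -1)) = 10.0
d((15, 9), (-28, 23)) = 45.2217
d((15, 9), (-25, 22)) = 42.0595
d((15, 9), (4, -16)) = 27.313
d((15, 9), (-12, -30)) = 47.4342
d((15, 9), (22, -1)) = 12.2066
d((15, -1), (-28, 23)) = 49.2443
d((15, -1), (-25, 22)) = 46.1411
d((15, -1), (4, -16)) = 18.6011
d((15, -1), (-12, -30)) = 39.6232
d((15, -1), (22, -1)) = 7.0
d((-28, 23), (-25, 22)) = 3.1623 <-- minimum
d((-28, 23), (4, -16)) = 50.448
d((-28, 23), (-12, -30)) = 55.3624
d((-28, 23), (22, -1)) = 55.4617
d((-25, 22), (4, -16)) = 47.8017
d((-25, 22), (-12, -30)) = 53.6004
d((-25, 22), (22, -1)) = 52.3259
d((4, -16), (-12, -30)) = 21.2603
d((4, -16), (22, -1)) = 23.4307
d((-12, -30), (22, -1)) = 44.6878

Closest pair: (-28, 23) and (-25, 22) with distance 3.1623

The closest pair is (-28, 23) and (-25, 22) with Euclidean distance 3.1623. For 10 points, brute-force pairwise comparison is shown above. For large n, the divide-and-conquer algorithm (sort by x, recurse on halves, check the dividing strip) achieves O(n log n).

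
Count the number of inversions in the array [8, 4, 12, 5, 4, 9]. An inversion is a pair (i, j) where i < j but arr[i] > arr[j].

Finding inversions in [8, 4, 12, 5, 4, 9]:

(0, 1): arr[0]=8 > arr[1]=4
(0, 3): arr[0]=8 > arr[3]=5
(0, 4): arr[0]=8 > arr[4]=4
(2, 3): arr[2]=12 > arr[3]=5
(2, 4): arr[2]=12 > arr[4]=4
(2, 5): arr[2]=12 > arr[5]=9
(3, 4): arr[3]=5 > arr[4]=4

Total inversions: 7

The array has 7 inversion(s): (0,1), (0,3), (0,4), (2,3), (2,4), (2,5), (3,4). Each pair (i,j) satisfies i < j and arr[i] > arr[j].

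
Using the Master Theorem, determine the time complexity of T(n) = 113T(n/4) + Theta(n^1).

Master Theorem for T(n) = 113T(n/4) + O(n^1):

a = 113, b = 4, c = 1
log_b(a) = log_4(113) = 3.4101

Case 1: c = 1 < log_4(113) = 3.4101
T(n) = O(n^(log_4 113))

For T(n) = 113T(n/4) + O(n^1): log_4(113) = 3.4101. This is Case 1 of the Master Theorem (c < log_b(a), work dominated by leaves), giving O(n^(log_4 113)).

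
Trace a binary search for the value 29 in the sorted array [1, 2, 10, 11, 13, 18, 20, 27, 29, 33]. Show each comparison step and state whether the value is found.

Binary search for 29 in [1, 2, 10, 11, 13, 18, 20, 27, 29, 33]:

lo=0, hi=9, mid=4, arr[mid]=13 -> 13 < 29, search right half
lo=5, hi=9, mid=7, arr[mid]=27 -> 27 < 29, search right half
lo=8, hi=9, mid=8, arr[mid]=29 -> Found target at index 8!

Binary search finds 29 at index 8 after 3 comparisons. The search repeatedly halves the search space by comparing with the middle element.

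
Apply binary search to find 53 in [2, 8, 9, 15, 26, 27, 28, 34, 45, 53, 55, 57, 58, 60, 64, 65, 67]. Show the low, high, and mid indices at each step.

Binary search for 53 in [2, 8, 9, 15, 26, 27, 28, 34, 45, 53, 55, 57, 58, 60, 64, 65, 67]:

lo=0, hi=16, mid=8, arr[mid]=45 -> 45 < 53, search right half
lo=9, hi=16, mid=12, arr[mid]=58 -> 58 > 53, search left half
lo=9, hi=11, mid=10, arr[mid]=55 -> 55 > 53, search left half
lo=9, hi=9, mid=9, arr[mid]=53 -> Found target at index 9!

Binary search finds 53 at index 9 after 4 comparisons. The search repeatedly halves the search space by comparing with the middle element.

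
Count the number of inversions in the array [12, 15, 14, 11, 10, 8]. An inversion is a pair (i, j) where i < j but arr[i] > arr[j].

Finding inversions in [12, 15, 14, 11, 10, 8]:

(0, 3): arr[0]=12 > arr[3]=11
(0, 4): arr[0]=12 > arr[4]=10
(0, 5): arr[0]=12 > arr[5]=8
(1, 2): arr[1]=15 > arr[2]=14
(1, 3): arr[1]=15 > arr[3]=11
(1, 4): arr[1]=15 > arr[4]=10
(1, 5): arr[1]=15 > arr[5]=8
(2, 3): arr[2]=14 > arr[3]=11
(2, 4): arr[2]=14 > arr[4]=10
(2, 5): arr[2]=14 > arr[5]=8
(3, 4): arr[3]=11 > arr[4]=10
(3, 5): arr[3]=11 > arr[5]=8
(4, 5): arr[4]=10 > arr[5]=8

Total inversions: 13

The array has 13 inversion(s): (0,3), (0,4), (0,5), (1,2), (1,3), (1,4), (1,5), (2,3), (2,4), (2,5), (3,4), (3,5), (4,5). Each pair (i,j) satisfies i < j and arr[i] > arr[j].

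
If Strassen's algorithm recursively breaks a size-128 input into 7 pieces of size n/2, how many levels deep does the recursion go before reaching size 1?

For divide and conquer with division factor 2:

Problem sizes at each level:
Level 0: 128
Level 1: 64
Level 2: 32
Level 3: 16
Level 4: 8
Level 5: 4
Level 6: 2
Level 7: 1

The root is level 0 and the size-1 base case is level 7 (the tree spans levels 0 through 7, i.e. 8 levels counting the root), so the depth is the number of divisions: log_2(128) = 7

The recursion tree depth is log_2(128) = 7. At each level, the problem size is divided by 2, so it takes 7 divisions to reduce to a base case of size 1. The algorithm makes 7 recursive calls at each level.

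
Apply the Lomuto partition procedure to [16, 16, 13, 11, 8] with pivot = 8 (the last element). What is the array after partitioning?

Lomuto partition with pivot = 8:

Initial array: [16, 16, 13, 11, 8]

arr[0]=16 > 8: no swap
arr[1]=16 > 8: no swap
arr[2]=13 > 8: no swap
arr[3]=11 > 8: no swap

Place pivot at position 0: [8, 16, 13, 11, 16]
Pivot position: 0

After partitioning with pivot 8, the array becomes [8, 16, 13, 11, 16]. The pivot is placed at index 0. All elements to the left of the pivot are <= 8, and all elements to the right are > 8.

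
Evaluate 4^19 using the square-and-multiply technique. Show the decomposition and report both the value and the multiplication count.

Computing 4^19 by squaring (build up from 4^1; each line after the first costs one multiplication):

4^1 = 4
4^2 = (4^1)^2 = 4^2 = 16
4^4 = (4^2)^2 = 16^2 = 256
4^8 = (4^4)^2 = 256^2 = 65536
4^9 = 4 * 4^8 = 4 * 65536 = 262144
4^18 = (4^9)^2 = 262144^2 = 68719476736
4^19 = 4 * 4^18 = 4 * 68719476736 = 274877906944

Result: 274877906944
Multiplications needed: 6 (6 lines after 4^1)

4^19 = 274877906944. Using exponentiation by squaring, this requires 6 multiplications. The key idea: if the exponent is even, square the half-power; if odd, multiply by the base once.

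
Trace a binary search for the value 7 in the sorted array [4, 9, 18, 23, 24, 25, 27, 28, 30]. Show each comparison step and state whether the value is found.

Binary search for 7 in [4, 9, 18, 23, 24, 25, 27, 28, 30]:

lo=0, hi=8, mid=4, arr[mid]=24 -> 24 > 7, search left half
lo=0, hi=3, mid=1, arr[mid]=9 -> 9 > 7, search left half
lo=0, hi=0, mid=0, arr[mid]=4 -> 4 < 7, search right half
lo=1 > hi=0, target 7 not found

Binary search determines that 7 is not in the array after 3 comparisons. The search space was exhausted without finding the target.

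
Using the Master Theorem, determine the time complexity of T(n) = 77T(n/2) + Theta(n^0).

Master Theorem for T(n) = 77T(n/2) + O(n^0):

a = 77, b = 2, c = 0
log_b(a) = log_2(77) = 6.2668

Case 1: c = 0 < log_2(77) = 6.2668
T(n) = O(n^(log_2 77))

For T(n) = 77T(n/2) + O(n^0): log_2(77) = 6.2668. This is Case 1 of the Master Theorem (c < log_b(a), work dominated by leaves), giving O(n^(log_2 77)).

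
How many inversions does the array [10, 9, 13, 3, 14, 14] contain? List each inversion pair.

Finding inversions in [10, 9, 13, 3, 14, 14]:

(0, 1): arr[0]=10 > arr[1]=9
(0, 3): arr[0]=10 > arr[3]=3
(1, 3): arr[1]=9 > arr[3]=3
(2, 3): arr[2]=13 > arr[3]=3

Total inversions: 4

The array has 4 inversion(s): (0,1), (0,3), (1,3), (2,3). Each pair (i,j) satisfies i < j and arr[i] > arr[j].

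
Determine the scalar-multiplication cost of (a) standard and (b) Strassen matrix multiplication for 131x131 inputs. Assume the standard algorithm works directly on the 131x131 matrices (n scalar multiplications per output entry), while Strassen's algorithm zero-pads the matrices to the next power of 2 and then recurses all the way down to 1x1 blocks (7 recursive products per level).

Matrix multiplication for 131x131 matrices:

Strassen's algorithm requires power-of-2 dimensions. Pad 131x131 to 256x256 (next power of 2).

Standard algorithm: 131^3 = 2248091 multiplications
Strassen's algorithm: 7^(log2(256)) = 7^8 = 5764801 multiplications
Difference: 2248091 - 5764801 = -3516710 (Strassen uses MORE here due to padding overhead — for small or just-over-power-of-2 n, padding can outweigh the per-level savings)

Standard: 2248091 multiplications (131^3). Strassen: 5764801 multiplications (7^8, after padding to 256x256). Strassen reduces 8 recursive multiplications to 7 at each level.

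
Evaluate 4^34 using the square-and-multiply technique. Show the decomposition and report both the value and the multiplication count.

Computing 4^34 by squaring (build up from 4^1; each line after the first costs one multiplication):

4^1 = 4
4^2 = (4^1)^2 = 4^2 = 16
4^4 = (4^2)^2 = 16^2 = 256
4^8 = (4^4)^2 = 256^2 = 65536
4^16 = (4^8)^2 = 65536^2 = 4294967296
4^17 = 4 * 4^16 = 4 * 4294967296 = 17179869184
4^34 = (4^17)^2 = 17179869184^2 = 295147905179352825856

Result: 295147905179352825856
Multiplications needed: 6 (6 lines after 4^1)

4^34 = 295147905179352825856. Using exponentiation by squaring, this requires 6 multiplications. The key idea: if the exponent is even, square the half-power; if odd, multiply by the base once.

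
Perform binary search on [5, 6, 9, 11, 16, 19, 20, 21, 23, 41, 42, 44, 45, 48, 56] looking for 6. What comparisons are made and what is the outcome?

Binary search for 6 in [5, 6, 9, 11, 16, 19, 20, 21, 23, 41, 42, 44, 45, 48, 56]:

lo=0, hi=14, mid=7, arr[mid]=21 -> 21 > 6, search left half
lo=0, hi=6, mid=3, arr[mid]=11 -> 11 > 6, search left half
lo=0, hi=2, mid=1, arr[mid]=6 -> Found target at index 1!

Binary search finds 6 at index 1 after 3 comparisons. The search repeatedly halves the search space by comparing with the middle element.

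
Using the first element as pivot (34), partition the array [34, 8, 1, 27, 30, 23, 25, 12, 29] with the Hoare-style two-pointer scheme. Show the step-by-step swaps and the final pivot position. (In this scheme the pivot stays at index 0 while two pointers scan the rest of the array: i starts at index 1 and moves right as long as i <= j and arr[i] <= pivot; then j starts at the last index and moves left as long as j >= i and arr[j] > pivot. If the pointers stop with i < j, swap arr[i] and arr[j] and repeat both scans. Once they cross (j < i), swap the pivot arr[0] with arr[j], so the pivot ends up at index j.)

Hoare-style two-pointer partition with pivot = 34:

Initial array: [34, 8, 1, 27, 30, 23, 25, 12, 29]

Pointers start at i = 1, j = 8.
i ends at 9, j ends at 8: the pointers have crossed (j < i), so scanning stops.

Swap pivot arr[0] with arr[8] to place pivot at position 8: [29, 8, 1, 27, 30, 23, 25, 12, 34]
Pivot position: 8

After partitioning with pivot 34, the array becomes [29, 8, 1, 27, 30, 23, 25, 12, 34]. The pivot is placed at index 8. All elements to the left of the pivot are <= 34, and all elements to the right are > 34.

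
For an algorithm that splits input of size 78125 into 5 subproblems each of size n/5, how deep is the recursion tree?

For divide and conquer with division factor 5:

Problem sizes at each level:
Level 0: 78125
Level 1: 15625
Level 2: 3125
Level 3: 625
Level 4: 125
Level 5: 25
Level 6: 5
Level 7: 1

The root is level 0 and the size-1 base case is level 7 (the tree spans levels 0 through 7, i.e. 8 levels counting the root), so the depth is the number of divisions: log_5(78125) = 7

The recursion tree depth is log_5(78125) = 7. At each level, the problem size is divided by 5, so it takes 7 divisions to reduce to a base case of size 1. The algorithm makes 5 recursive calls at each level.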